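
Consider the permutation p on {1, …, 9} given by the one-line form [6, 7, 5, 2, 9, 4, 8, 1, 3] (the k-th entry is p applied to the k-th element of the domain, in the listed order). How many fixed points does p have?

No element satisfies p(x) = x, so there are 0 fixed points.

0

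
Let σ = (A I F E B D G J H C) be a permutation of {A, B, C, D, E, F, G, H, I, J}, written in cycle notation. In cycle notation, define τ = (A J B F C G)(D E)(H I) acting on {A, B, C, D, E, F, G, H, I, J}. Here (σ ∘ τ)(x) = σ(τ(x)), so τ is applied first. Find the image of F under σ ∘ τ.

(σ ∘ τ)(F) = σ(τ(F)). τ(F) = C, then σ(C) = A. So (σ ∘ τ)(F) = A.

A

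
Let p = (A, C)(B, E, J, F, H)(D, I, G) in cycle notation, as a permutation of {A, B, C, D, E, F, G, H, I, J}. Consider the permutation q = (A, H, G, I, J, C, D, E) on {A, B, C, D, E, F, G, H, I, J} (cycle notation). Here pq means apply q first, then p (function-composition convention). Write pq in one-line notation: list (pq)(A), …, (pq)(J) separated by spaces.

B E I J C H G D F A

(pq)(x) = p(q(x)). Computing each image: p(q(A)) = p(H) = B, p(q(B)) = p(B) = E, p(q(C)) = p(D) = I, p(q(D)) = p(E) = J, p(q(E)) = p(A) = C, p(q(F)) = p(F) = H, p(q(G)) = p(I) = G, p(q(H)) = p(G) = D, p(q(I)) = p(J) = F, p(q(J)) = p(C) = A.
Hence pq = [B E I J C H G D F A].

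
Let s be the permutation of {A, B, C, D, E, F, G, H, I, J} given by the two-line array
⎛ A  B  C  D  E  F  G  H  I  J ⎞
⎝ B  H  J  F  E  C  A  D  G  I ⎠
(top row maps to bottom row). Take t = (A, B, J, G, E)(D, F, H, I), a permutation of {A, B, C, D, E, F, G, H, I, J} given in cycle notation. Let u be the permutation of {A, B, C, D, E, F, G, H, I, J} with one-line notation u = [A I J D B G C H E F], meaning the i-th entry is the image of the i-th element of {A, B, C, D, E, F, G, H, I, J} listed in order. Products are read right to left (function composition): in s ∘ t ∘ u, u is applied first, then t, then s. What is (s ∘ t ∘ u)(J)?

Apply the permutations in order: u(J) = F, then t(F) = H, then s(H) = D. So (s ∘ t ∘ u)(J) = D.

D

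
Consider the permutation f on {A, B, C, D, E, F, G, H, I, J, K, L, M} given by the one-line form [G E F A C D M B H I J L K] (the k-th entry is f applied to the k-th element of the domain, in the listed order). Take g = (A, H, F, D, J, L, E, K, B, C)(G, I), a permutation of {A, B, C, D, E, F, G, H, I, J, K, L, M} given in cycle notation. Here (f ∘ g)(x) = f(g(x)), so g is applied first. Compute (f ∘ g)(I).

(f ∘ g)(I) = f(g(I)). g(I) = G, then f(G) = M. So (f ∘ g)(I) = M.

M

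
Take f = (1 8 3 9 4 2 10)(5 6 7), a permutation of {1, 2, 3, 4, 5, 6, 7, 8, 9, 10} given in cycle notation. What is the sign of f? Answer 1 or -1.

The cycle lengths are 7, 3.
A cycle is odd iff its length is even; f has 0 even-length cycles, so sgn(f) = (−1)^0 and f is even.

1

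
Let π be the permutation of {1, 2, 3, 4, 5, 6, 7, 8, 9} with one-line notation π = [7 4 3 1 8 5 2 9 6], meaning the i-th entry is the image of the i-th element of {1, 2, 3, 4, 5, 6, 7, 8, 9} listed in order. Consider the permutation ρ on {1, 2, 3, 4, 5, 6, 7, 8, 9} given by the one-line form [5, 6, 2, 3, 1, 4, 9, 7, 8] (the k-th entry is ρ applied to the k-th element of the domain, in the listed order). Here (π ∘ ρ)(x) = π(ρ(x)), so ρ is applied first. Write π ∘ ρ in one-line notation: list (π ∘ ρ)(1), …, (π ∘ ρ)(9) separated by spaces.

(π ∘ ρ)(x) = π(ρ(x)). Computing each image: π(ρ(1)) = π(5) = 8, π(ρ(2)) = π(6) = 5, π(ρ(3)) = π(2) = 4, π(ρ(4)) = π(3) = 3, π(ρ(5)) = π(1) = 7, π(ρ(6)) = π(4) = 1, π(ρ(7)) = π(9) = 6, π(ρ(8)) = π(7) = 2, π(ρ(9)) = π(8) = 9.
Hence π ∘ ρ = [8 5 4 3 7 1 6 2 9].

8 5 4 3 7 1 6 2 9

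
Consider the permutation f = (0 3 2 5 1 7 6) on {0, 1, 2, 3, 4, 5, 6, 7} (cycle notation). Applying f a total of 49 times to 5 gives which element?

5 lies in the 7-cycle (0 3 2 5 1 7 6).
Since the cycle has length 7, f^49 acts on it the same as f^0 (49 mod 7 = 0).
So f^49(5) = 5.

5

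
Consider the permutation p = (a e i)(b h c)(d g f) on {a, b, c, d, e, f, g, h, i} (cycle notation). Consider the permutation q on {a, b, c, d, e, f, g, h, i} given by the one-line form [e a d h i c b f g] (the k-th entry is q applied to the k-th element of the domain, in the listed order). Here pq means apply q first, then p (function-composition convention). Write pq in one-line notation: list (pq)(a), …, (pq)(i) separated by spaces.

i e g c a b h d f

(pq)(x) = p(q(x)). Computing each image: p(q(a)) = p(e) = i, p(q(b)) = p(a) = e, p(q(c)) = p(d) = g, p(q(d)) = p(h) = c, p(q(e)) = p(i) = a, p(q(f)) = p(c) = b, p(q(g)) = p(b) = h, p(q(h)) = p(f) = d, p(q(i)) = p(g) = f.
Hence pq = [i e g c a b h d f].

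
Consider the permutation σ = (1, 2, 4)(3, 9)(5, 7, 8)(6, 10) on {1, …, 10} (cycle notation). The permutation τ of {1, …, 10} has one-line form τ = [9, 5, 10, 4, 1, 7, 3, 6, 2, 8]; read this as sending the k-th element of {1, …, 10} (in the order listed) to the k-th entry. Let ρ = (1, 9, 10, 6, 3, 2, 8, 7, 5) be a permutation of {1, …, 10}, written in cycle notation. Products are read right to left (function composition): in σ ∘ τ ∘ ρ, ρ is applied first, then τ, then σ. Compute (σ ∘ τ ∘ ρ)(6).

Chase 6: ρ(6) = 3; τ(3) = 10; σ(10) = 6. Hence (σ ∘ τ ∘ ρ)(6) = 6.

6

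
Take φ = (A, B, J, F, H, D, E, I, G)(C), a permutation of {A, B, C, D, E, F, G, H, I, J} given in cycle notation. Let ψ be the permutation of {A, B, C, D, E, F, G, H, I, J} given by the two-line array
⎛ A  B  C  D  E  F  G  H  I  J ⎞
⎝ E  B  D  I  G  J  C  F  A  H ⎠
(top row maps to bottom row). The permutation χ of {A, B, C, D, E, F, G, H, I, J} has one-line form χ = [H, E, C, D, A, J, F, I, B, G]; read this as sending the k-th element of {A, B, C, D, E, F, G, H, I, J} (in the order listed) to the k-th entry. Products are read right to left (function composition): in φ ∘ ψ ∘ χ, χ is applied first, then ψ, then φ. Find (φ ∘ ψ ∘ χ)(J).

Chase J: χ(J) = G; ψ(G) = C; φ(C) = C. Hence (φ ∘ ψ ∘ χ)(J) = C.

C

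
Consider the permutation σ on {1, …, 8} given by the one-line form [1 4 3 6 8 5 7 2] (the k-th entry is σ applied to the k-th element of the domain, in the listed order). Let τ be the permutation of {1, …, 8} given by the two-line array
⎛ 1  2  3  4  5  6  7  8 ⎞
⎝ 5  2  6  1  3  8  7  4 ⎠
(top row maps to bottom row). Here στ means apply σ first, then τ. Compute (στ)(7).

7

First apply σ: σ(7) = 7, then τ(7) = 7. Thus (στ)(7) = 7.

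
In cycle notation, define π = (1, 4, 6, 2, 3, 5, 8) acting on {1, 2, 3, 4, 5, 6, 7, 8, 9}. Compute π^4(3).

4

3 lies in the 7-cycle (1, 4, 6, 2, 3, 5, 8).
Stepping 4 places around the cycle: 3 → 5 → 8 → 1 → 4.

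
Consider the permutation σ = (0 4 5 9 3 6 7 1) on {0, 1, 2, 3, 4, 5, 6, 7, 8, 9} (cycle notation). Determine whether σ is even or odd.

odd

The cycle lengths are 8, 1, 1.
A cycle is odd iff its length is even; σ has 1 even-length cycle, so sgn(σ) = (−1)^1 and σ is odd.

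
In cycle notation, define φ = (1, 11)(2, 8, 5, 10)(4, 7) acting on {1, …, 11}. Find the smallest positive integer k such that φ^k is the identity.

The disjoint cycles have lengths 4, 2, 2, 1, 1, 1.
The order is lcm(4, 2, 2) = 4.

4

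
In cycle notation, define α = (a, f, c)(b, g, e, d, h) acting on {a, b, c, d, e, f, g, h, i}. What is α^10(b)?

b

b lies in the 5-cycle (b, g, e, d, h).
On a 5-cycle, α^5 is the identity, so α^10 = α^0 there (10 ≡ 0 mod 5).
So α^10(b) = b.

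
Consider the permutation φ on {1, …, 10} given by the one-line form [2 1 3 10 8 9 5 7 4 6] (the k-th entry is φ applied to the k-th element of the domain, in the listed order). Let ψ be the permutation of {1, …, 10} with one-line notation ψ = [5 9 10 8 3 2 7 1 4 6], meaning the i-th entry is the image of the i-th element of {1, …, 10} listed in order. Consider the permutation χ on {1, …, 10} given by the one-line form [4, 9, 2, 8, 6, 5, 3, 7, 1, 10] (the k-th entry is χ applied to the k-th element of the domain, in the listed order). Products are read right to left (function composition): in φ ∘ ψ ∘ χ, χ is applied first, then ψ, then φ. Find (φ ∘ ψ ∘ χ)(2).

Apply the permutations in order: χ(2) = 9, then ψ(9) = 4, then φ(4) = 10. So (φ ∘ ψ ∘ χ)(2) = 10.

10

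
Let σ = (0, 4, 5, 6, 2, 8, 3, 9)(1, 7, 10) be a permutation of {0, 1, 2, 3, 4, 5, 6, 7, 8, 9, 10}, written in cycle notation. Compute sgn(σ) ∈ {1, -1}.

-1

The cycle lengths are 8, 3.
A cycle of length ℓ contributes ℓ−1 transpositions, so σ is a product of 7 + 2 = 9 transpositions — odd.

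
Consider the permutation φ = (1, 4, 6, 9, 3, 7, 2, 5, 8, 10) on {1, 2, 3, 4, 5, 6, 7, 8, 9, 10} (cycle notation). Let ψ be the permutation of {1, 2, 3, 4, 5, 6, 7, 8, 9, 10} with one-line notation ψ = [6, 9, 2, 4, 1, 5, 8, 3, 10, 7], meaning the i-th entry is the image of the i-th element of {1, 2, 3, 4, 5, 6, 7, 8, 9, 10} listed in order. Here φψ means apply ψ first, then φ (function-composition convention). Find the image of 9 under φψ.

ψ(9) = 10, then φ(10) = 1; composing gives (φψ)(9) = 1.

1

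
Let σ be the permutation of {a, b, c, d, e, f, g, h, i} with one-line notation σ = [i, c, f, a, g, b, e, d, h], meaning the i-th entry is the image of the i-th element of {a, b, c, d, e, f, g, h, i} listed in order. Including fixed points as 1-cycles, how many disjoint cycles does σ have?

3

The cycle decomposition is (a, i, h, d)(b, c, f)(e, g), which has 3 cycles (counting 1-cycles).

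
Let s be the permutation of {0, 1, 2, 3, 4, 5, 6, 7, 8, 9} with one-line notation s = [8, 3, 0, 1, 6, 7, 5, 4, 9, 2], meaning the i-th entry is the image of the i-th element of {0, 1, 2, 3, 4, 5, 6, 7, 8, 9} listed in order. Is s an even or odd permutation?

In disjoint-cycle form the cycle lengths are 4, 4, 2.
A cycle is odd iff its length is even; s has 3 even-length cycles, so sgn(s) = (−1)^3 and s is odd.

odd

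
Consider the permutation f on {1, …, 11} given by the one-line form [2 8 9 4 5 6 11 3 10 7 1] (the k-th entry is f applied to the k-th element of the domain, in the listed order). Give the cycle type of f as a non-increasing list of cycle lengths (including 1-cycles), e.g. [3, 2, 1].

[8, 1, 1, 1]

The disjoint cycles are (1, 2, 8, 3, 9, 10, 7, 11)(4)(5)(6), with lengths 8, 1, 1, 1 in non-increasing order.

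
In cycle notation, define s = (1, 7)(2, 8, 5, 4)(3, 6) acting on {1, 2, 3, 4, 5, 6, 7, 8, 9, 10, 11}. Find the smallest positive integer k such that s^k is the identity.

The cycle type of s is (4, 2, 2, 1, 1, 1).
The order of s is the least common multiple of its cycle lengths: lcm(4, 2, 2) = 4.

4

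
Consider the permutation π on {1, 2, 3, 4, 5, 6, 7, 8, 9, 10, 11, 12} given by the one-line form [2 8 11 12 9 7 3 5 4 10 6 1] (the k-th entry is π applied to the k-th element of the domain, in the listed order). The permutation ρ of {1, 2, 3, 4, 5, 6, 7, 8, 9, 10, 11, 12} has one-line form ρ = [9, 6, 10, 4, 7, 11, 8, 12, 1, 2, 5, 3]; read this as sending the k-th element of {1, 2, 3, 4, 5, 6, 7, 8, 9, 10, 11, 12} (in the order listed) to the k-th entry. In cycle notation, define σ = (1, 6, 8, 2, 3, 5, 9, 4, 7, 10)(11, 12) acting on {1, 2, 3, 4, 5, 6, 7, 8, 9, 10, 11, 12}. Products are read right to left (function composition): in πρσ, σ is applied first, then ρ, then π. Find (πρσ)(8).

(πρσ)(8) = π(ρ(σ(8))). σ(8) = 2, then ρ(2) = 6, then π(6) = 7, so the result is 7.

7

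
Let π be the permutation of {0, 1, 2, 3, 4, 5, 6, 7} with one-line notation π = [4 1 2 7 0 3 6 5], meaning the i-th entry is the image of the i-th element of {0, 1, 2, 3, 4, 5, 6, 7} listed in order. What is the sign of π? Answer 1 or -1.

In disjoint-cycle form the cycle lengths are 3, 2, 1, 1, 1.
A cycle is odd iff its length is even; π has 1 even-length cycle, so sgn(π) = (−1)^1 and π is odd.

-1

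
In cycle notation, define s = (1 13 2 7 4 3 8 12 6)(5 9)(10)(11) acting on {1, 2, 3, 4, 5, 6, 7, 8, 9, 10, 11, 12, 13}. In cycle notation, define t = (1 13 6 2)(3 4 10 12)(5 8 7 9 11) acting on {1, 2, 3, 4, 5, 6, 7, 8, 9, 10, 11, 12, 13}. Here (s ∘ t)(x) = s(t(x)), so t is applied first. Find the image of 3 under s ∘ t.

3

t(3) = 4, then s(4) = 3; composing gives (s ∘ t)(3) = 3.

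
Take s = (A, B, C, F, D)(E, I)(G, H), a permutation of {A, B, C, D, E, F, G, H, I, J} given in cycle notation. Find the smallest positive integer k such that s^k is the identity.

The cycle type of s is (5, 2, 2, 1).
The order is lcm(5, 2, 2) = 10.

10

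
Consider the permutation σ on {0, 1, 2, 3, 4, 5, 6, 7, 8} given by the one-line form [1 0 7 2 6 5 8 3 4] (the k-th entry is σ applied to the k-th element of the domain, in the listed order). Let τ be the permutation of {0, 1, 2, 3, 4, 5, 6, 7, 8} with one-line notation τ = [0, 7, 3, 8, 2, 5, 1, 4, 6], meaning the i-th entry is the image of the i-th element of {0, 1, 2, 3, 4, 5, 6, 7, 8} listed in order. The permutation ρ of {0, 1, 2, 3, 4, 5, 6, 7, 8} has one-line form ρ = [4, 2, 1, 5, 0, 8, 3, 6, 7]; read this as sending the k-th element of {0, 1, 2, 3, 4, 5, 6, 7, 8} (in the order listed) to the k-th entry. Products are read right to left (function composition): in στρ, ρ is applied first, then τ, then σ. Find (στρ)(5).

8

Apply the permutations in order: ρ(5) = 8, then τ(8) = 6, then σ(6) = 8. So (στρ)(5) = 8.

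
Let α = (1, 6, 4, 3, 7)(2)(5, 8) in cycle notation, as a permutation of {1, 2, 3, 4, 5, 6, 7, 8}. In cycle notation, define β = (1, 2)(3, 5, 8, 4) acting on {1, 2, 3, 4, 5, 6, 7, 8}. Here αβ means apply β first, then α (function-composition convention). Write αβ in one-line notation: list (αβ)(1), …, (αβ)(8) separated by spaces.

2 6 8 7 5 4 1 3

(αβ)(x) = α(β(x)). Computing each image: α(β(1)) = α(2) = 2, α(β(2)) = α(1) = 6, α(β(3)) = α(5) = 8, α(β(4)) = α(3) = 7, α(β(5)) = α(8) = 5, α(β(6)) = α(6) = 4, α(β(7)) = α(7) = 1, α(β(8)) = α(4) = 3.
Hence αβ = [2 6 8 7 5 4 1 3].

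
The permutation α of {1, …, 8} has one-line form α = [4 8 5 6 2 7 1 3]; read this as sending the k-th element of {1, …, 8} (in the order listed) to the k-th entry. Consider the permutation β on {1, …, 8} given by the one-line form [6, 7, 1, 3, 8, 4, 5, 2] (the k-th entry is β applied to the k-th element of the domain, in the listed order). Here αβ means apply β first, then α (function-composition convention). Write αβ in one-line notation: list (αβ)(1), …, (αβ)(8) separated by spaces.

For each element, apply β then α: 1 → 6 → 7; 2 → 7 → 1; 3 → 1 → 4; 4 → 3 → 5; 5 → 8 → 3; 6 → 4 → 6; 7 → 5 → 2; 8 → 2 → 8.
So αβ in one-line form is 7 1 4 5 3 6 2 8.

7 1 4 5 3 6 2 8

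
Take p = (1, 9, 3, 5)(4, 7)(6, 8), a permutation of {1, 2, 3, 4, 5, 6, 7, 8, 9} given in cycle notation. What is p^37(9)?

3

9 lies in the 4-cycle (1, 9, 3, 5).
Powers repeat with period 4 on this cycle, and 37 mod 4 = 1, so p^37(9) = p^1(9).
Stepping 1 place around the cycle: 9 → 3.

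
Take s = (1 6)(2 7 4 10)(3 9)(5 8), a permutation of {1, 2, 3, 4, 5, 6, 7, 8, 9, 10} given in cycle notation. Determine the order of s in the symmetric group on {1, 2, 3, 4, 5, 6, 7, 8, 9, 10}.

4

The cycle type of s is (4, 2, 2, 2).
The order of s is the least common multiple of its cycle lengths: lcm(4, 2, 2, 2) = 4.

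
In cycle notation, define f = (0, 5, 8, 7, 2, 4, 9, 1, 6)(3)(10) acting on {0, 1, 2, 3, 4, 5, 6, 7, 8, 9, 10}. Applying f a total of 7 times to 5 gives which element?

6

5 lies in the 9-cycle (0, 5, 8, 7, 2, 4, 9, 1, 6).
Stepping 7 places around the cycle: 5 → 8 → 7 → 2 → 4 → 9 → 1 → 6.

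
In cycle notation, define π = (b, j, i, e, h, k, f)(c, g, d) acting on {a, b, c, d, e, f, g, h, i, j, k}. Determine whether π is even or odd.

The cycle lengths are 7, 3, 1.
A cycle is odd iff its length is even; π has 0 even-length cycles, so sgn(π) = (−1)^0 and π is even.

even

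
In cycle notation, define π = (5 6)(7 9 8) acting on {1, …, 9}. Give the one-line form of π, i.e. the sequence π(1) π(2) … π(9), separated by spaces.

Image by image: 1→1, 2→2, 3→3, 4→4, 5→6, 6→5, 7→9, 8→7, 9→8.
So the one-line form is 1 2 3 4 6 5 9 7 8.

1 2 3 4 6 5 9 7 8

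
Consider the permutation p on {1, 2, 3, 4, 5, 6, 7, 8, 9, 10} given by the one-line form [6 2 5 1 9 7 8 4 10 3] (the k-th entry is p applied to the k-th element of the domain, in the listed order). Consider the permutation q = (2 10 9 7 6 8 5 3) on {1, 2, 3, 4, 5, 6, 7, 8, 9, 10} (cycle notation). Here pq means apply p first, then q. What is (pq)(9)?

First apply p: p(9) = 10, then q(10) = 9. Thus (pq)(9) = 9.

9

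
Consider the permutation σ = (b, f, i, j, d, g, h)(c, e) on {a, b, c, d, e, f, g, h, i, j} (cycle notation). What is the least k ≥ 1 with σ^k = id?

14

The cycle type of σ is (7, 2, 1).
Since disjoint cycles commute, ord(σ) = lcm(7, 2) = 14.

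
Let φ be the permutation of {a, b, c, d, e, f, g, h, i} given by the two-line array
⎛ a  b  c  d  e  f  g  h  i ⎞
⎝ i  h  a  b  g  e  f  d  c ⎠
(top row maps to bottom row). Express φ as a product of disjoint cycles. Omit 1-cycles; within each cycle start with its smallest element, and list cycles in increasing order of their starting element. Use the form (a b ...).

(a i c)(b h d)(e g f)

Start at a and follow images: a → i → c → a, giving the cycle (a i c).
Repeating from the next unused element and collecting all non-trivial cycles gives (a i c)(b h d)(e g f).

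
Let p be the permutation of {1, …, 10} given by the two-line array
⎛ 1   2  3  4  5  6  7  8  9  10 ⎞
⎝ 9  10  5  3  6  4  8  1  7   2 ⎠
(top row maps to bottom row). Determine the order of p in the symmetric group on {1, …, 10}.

The disjoint-cycle form of p has cycle lengths 4, 4, 2.
Since disjoint cycles commute, ord(p) = lcm(4, 4, 2) = 4.

4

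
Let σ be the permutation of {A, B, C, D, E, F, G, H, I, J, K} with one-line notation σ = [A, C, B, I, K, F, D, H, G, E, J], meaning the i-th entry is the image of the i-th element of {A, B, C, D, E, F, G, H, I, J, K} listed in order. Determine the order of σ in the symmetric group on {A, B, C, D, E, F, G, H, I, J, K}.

6

The disjoint-cycle form of σ has cycle lengths 3, 3, 2, 1, 1, 1.
The order is lcm(3, 3, 2) = 6.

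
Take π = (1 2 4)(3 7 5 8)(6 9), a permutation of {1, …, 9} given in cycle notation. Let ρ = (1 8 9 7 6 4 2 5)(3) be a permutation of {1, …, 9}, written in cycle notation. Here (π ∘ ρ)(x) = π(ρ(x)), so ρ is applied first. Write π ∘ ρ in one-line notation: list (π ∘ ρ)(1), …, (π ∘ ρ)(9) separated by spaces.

(π ∘ ρ)(x) = π(ρ(x)). Computing each image: π(ρ(1)) = π(8) = 3, π(ρ(2)) = π(5) = 8, π(ρ(3)) = π(3) = 7, π(ρ(4)) = π(2) = 4, π(ρ(5)) = π(1) = 2, π(ρ(6)) = π(4) = 1, π(ρ(7)) = π(6) = 9, π(ρ(8)) = π(9) = 6, π(ρ(9)) = π(7) = 5.
Hence π ∘ ρ = [3 8 7 4 2 1 9 6 5].

3 8 7 4 2 1 9 6 5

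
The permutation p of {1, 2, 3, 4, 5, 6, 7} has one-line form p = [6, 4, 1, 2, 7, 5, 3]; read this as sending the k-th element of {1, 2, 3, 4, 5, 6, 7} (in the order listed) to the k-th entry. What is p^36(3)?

1

Tracing 3 → 1 → … returns to 3 after 5 steps, so 3 lies in a 5-cycle (1, 6, 5, 7, 3).
Powers repeat with period 5 on this cycle, and 36 mod 5 = 1, so p^36(3) = p^1(3).
Stepping 1 place around the cycle: 3 → 1.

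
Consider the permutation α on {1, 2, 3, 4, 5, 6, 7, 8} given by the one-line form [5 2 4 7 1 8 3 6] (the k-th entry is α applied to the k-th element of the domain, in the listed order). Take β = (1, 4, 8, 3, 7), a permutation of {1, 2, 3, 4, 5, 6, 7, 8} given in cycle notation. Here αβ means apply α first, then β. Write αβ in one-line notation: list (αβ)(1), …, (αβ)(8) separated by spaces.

5 2 8 1 4 3 7 6

For each element, apply α then β: 1 → 5 → 5; 2 → 2 → 2; 3 → 4 → 8; 4 → 7 → 1; 5 → 1 → 4; 6 → 8 → 3; 7 → 3 → 7; 8 → 6 → 6.
So αβ in one-line form is 5 2 8 1 4 3 7 6.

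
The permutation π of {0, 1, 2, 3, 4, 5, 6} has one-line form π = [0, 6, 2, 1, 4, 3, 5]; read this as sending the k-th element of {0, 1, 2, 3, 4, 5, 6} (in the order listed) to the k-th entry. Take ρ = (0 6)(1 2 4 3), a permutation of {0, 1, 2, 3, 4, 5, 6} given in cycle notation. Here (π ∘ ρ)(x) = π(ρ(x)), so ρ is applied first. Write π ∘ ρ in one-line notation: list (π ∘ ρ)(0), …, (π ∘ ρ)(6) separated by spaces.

(π ∘ ρ)(x) = π(ρ(x)). Computing each image: π(ρ(0)) = π(6) = 5, π(ρ(1)) = π(2) = 2, π(ρ(2)) = π(4) = 4, π(ρ(3)) = π(1) = 6, π(ρ(4)) = π(3) = 1, π(ρ(5)) = π(5) = 3, π(ρ(6)) = π(0) = 0.
Hence π ∘ ρ = [5 2 4 6 1 3 0].

5 2 4 6 1 3 0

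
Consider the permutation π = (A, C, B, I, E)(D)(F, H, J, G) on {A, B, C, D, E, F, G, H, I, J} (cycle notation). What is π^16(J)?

J

J lies in the 4-cycle (F, H, J, G).
Since the cycle has length 4, π^16 acts on it the same as π^0 (16 mod 4 = 0).
So π^16(J) = J.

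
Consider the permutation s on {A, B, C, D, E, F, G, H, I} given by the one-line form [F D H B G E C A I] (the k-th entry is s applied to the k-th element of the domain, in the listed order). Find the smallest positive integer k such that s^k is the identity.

Writing s as disjoint cycles, the cycle lengths are 6, 2, 1.
The order is lcm(6, 2) = 6.

6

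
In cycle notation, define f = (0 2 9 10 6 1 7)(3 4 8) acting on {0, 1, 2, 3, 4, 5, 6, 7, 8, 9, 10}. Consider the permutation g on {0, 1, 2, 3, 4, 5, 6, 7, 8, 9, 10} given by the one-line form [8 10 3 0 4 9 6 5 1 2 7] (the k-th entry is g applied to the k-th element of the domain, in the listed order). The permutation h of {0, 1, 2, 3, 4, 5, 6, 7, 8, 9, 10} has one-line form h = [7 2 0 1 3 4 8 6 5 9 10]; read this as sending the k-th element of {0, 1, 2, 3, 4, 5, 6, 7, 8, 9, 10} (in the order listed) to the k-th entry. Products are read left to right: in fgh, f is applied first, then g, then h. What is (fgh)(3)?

Chase 3: f(3) = 4; g(4) = 4; h(4) = 3. Hence (fgh)(3) = 3.

3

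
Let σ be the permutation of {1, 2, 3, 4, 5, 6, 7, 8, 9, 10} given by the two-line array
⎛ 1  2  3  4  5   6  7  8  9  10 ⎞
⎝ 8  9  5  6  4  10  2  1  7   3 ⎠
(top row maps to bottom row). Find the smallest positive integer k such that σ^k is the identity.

30

Writing σ as disjoint cycles, the cycle lengths are 5, 3, 2.
The order of σ is the least common multiple of its cycle lengths: lcm(5, 3, 2) = 30.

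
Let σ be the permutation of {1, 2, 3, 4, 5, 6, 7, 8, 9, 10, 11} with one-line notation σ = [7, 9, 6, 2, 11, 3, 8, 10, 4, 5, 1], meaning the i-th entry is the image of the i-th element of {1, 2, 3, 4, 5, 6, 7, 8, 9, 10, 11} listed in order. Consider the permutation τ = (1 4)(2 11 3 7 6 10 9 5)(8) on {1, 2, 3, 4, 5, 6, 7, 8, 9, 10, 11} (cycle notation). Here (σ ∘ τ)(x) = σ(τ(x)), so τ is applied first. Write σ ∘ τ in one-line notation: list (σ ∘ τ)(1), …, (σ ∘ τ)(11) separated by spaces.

2 1 8 7 9 5 3 10 11 4 6

(σ ∘ τ)(x) = σ(τ(x)). Computing each image: σ(τ(1)) = σ(4) = 2, σ(τ(2)) = σ(11) = 1, σ(τ(3)) = σ(7) = 8, σ(τ(4)) = σ(1) = 7, σ(τ(5)) = σ(2) = 9, σ(τ(6)) = σ(10) = 5, σ(τ(7)) = σ(6) = 3, σ(τ(8)) = σ(8) = 10, σ(τ(9)) = σ(5) = 11, σ(τ(10)) = σ(9) = 4, σ(τ(11)) = σ(3) = 6.
Hence σ ∘ τ = [2 1 8 7 9 5 3 10 11 4 6].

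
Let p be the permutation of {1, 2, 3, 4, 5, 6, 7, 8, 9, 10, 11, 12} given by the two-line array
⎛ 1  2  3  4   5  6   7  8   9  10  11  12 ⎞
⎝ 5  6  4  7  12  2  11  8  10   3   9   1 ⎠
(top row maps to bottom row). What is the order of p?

6

Decomposing into disjoint cycles gives cycle lengths 6, 3, 2, 1.
The order is lcm(6, 3, 2) = 6.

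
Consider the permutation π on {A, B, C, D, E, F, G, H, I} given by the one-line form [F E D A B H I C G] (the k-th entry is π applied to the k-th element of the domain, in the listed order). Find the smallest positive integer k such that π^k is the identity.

Decomposing into disjoint cycles gives cycle lengths 5, 2, 2.
The order is lcm(5, 2, 2) = 10.

10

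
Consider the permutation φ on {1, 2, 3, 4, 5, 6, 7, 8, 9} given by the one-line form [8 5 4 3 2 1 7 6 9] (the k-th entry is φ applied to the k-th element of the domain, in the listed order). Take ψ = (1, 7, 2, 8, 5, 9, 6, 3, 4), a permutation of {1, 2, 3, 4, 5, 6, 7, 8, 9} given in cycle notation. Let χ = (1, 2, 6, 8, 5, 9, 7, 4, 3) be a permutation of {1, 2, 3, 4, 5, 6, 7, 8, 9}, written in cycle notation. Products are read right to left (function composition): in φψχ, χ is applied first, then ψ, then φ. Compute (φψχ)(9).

5

Apply the permutations in order: χ(9) = 7, then ψ(7) = 2, then φ(2) = 5. So (φψχ)(9) = 5.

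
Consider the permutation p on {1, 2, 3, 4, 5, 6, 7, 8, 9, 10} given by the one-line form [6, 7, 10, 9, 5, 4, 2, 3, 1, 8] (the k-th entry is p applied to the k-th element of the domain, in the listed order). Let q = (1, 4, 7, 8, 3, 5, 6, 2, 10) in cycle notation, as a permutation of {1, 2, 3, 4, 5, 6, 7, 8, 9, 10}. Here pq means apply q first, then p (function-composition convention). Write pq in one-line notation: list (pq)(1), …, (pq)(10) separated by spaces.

Chase each element through q then p: 1 → 4 → 9; 2 → 10 → 8; 3 → 5 → 5; 4 → 7 → 2; 5 → 6 → 4; 6 → 2 → 7; 7 → 8 → 3; 8 → 3 → 10; 9 → 9 → 1; 10 → 1 → 6.
Collecting the images, pq = [9 8 5 2 4 7 3 10 1 6].

9 8 5 2 4 7 3 10 1 6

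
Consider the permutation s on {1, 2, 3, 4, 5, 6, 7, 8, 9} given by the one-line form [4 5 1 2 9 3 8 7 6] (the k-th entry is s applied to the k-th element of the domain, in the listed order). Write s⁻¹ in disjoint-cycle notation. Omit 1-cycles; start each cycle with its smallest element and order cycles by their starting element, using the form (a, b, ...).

First write s in disjoint cycles: (1, 4, 2, 5, 9, 6, 3)(7, 8).
Reversing each cycle (and rotating so the smallest element leads) gives s⁻¹ = (1, 3, 6, 9, 5, 2, 4)(7, 8).

(1, 3, 6, 9, 5, 2, 4)(7, 8)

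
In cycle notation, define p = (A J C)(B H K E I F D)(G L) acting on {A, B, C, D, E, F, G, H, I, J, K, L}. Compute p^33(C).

C lies in the 3-cycle (A J C).
Since the cycle has length 3, p^33 acts on it the same as p^0 (33 mod 3 = 0).
So p^33(C) = C.

C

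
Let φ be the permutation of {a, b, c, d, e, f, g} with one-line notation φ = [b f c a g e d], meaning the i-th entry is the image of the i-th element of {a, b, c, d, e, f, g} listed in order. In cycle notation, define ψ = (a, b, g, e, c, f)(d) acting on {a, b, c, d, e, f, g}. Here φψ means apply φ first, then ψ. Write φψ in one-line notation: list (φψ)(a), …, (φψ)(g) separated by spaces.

For each element, apply φ then ψ: a → b → g; b → f → a; c → c → f; d → a → b; e → g → e; f → e → c; g → d → d.
Collecting the images, φψ = [g a f b e c d].

g a f b e c d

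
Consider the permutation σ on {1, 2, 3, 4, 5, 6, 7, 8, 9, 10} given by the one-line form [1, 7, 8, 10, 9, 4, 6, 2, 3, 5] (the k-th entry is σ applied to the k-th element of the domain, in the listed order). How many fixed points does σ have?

1

The fixed points (elements with σ(x) = x) are {1}, so there is 1.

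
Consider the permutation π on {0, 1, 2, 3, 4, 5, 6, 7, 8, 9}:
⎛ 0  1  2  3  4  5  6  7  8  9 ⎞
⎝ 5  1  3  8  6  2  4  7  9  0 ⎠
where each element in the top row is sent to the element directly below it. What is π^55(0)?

Tracing 0 → 5 → … returns to 0 after 6 steps, so 0 lies in a 6-cycle (0, 5, 2, 3, 8, 9).
Since the cycle has length 6, π^55 acts on it the same as π^1 (55 mod 6 = 1).
Stepping 1 place around the cycle: 0 → 5.

5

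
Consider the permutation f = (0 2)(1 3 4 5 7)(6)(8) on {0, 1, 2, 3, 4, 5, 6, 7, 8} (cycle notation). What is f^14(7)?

5

7 lies in the 5-cycle (1 3 4 5 7).
Powers repeat with period 5 on this cycle, and 14 mod 5 = 4, so f^14(7) = f^4(7).
Stepping 4 places around the cycle: 7 → 1 → 3 → 4 → 5.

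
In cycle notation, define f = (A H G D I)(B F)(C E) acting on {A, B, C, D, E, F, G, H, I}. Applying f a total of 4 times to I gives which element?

I lies in the 5-cycle (A H G D I).
Stepping 4 places around the cycle: I → A → H → G → D.

D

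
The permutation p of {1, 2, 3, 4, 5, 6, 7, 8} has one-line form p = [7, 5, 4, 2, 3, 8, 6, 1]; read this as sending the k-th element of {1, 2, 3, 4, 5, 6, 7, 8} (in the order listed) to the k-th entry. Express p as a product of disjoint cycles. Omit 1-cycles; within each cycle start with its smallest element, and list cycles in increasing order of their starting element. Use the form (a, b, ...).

(1, 7, 6, 8)(2, 5, 3, 4)

Start at 1 and follow images: 1 → 7 → 6 → 8 → 1, giving the cycle (1, 7, 6, 8).
Repeating from the next unused element and collecting all non-trivial cycles gives (1, 7, 6, 8)(2, 5, 3, 4).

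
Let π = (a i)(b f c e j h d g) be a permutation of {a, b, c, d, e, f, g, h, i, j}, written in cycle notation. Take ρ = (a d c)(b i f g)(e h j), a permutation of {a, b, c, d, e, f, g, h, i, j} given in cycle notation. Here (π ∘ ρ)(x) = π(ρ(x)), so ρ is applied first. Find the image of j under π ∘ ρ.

ρ(j) = e, then π(e) = j; composing gives (π ∘ ρ)(j) = j.

j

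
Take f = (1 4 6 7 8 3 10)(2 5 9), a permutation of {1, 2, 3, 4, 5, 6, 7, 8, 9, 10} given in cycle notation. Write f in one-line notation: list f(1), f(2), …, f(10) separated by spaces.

4 5 10 6 9 7 8 3 2 1

Reading each image from the cycles: 1↦4, 2↦5, 3↦10, 4↦6, 5↦9, 6↦7, 7↦8, 8↦3, 9↦2, 10↦1.
So the one-line form is 4 5 10 6 9 7 8 3 2 1.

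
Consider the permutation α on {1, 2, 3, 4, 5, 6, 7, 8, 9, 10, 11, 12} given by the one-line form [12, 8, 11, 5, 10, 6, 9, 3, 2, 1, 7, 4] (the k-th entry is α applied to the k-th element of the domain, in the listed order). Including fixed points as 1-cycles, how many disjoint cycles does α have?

3

The cycle decomposition is (1, 12, 4, 5, 10)(2, 8, 3, 11, 7, 9)(6), which has 3 cycles (counting 1-cycles).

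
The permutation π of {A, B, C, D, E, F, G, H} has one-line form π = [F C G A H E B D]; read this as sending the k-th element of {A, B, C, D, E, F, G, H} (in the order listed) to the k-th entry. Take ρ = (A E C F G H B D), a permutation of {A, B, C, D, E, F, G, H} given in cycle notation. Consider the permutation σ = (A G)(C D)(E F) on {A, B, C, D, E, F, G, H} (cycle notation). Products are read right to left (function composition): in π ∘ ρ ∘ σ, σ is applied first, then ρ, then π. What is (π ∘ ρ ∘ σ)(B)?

Chase B: σ(B) = B; ρ(B) = D; π(D) = A. Hence (π ∘ ρ ∘ σ)(B) = A.

A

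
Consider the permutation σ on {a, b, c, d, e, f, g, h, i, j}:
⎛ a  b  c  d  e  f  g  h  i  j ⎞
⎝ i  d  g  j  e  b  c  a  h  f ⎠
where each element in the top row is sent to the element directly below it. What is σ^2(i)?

Tracing i → h → … returns to i after 3 steps, so i lies in a 3-cycle (a, i, h).
Advancing 2 steps from i: i → h → a.

a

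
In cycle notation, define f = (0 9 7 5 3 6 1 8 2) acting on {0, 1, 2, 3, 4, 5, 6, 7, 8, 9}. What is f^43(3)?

3 lies in the 9-cycle (0 9 7 5 3 6 1 8 2).
Since the cycle has length 9, f^43 acts on it the same as f^7 (43 mod 9 = 7).
Stepping 7 places around the cycle: 3 → 6 → 1 → 8 → 2 → 0 → 9 → 7.

7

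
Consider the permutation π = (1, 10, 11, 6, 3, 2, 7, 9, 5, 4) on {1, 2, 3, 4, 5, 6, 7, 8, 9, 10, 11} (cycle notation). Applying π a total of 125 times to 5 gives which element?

6

5 lies in the 10-cycle (1, 10, 11, 6, 3, 2, 7, 9, 5, 4).
On a 10-cycle, π^10 is the identity, so π^125 = π^5 there (125 ≡ 5 mod 10).
Advancing 5 steps from 5: 5 → 4 → 1 → 10 → 11 → 6.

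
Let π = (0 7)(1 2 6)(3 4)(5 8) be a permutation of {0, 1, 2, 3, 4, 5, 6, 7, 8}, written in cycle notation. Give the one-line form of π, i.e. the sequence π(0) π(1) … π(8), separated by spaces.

Each element maps to the next entry in its cycle (wrapping to the front): 0↦7, 1↦2, 2↦6, 3↦4, 4↦3, 5↦8, 6↦1, 7↦0, 8↦5.
So the one-line form is 7 2 6 4 3 8 1 0 5.

7 2 6 4 3 8 1 0 5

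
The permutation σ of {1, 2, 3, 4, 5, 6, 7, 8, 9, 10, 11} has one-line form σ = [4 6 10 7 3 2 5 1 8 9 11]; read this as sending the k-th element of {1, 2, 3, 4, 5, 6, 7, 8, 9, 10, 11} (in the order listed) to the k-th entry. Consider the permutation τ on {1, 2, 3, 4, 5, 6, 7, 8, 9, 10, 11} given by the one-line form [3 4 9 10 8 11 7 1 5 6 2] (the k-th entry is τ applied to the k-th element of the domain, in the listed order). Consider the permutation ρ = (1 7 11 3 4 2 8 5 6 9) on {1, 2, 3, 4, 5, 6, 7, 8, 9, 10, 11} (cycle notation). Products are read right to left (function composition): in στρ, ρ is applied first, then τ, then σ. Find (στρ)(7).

6

Chase 7: ρ(7) = 11; τ(11) = 2; σ(2) = 6. Hence (στρ)(7) = 6.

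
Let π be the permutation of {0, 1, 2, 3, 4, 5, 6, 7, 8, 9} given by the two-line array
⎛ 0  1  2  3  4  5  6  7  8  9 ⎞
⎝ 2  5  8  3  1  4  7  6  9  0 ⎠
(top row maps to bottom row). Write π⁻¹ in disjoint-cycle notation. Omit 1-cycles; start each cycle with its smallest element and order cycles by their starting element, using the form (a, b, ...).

The cycle decomposition of π is (0, 2, 8, 9)(1, 5, 4)(6, 7).
The inverse reverses every cycle; in canonical form, π⁻¹ = (0, 9, 8, 2)(1, 4, 5)(6, 7).

(0, 9, 8, 2)(1, 4, 5)(6, 7)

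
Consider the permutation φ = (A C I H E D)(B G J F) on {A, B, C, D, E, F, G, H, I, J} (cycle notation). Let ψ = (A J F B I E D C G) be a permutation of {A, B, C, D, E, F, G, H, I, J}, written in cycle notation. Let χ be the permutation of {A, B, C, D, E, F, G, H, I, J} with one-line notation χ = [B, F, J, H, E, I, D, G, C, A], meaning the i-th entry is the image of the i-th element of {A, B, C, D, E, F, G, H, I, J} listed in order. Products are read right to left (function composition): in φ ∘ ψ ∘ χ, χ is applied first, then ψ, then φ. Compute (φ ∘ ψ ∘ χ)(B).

G

(φ ∘ ψ ∘ χ)(B) = φ(ψ(χ(B))). χ(B) = F, then ψ(F) = B, then φ(B) = G, so the result is G.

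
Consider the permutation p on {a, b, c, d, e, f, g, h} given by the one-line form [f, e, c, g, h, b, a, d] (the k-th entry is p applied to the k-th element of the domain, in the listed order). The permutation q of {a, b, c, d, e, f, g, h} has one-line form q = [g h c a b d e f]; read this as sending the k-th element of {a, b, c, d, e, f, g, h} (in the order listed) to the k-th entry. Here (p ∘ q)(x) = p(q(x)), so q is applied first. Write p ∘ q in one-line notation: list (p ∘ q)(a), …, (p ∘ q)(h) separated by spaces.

Chase each element through q then p: a → g → a; b → h → d; c → c → c; d → a → f; e → b → e; f → d → g; g → e → h; h → f → b.
So p ∘ q in one-line form is a d c f e g h b.

a d c f e g h b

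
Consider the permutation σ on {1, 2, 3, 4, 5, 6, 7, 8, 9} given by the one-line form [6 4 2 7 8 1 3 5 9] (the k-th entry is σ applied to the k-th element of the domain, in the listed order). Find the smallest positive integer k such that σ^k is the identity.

Writing σ as disjoint cycles, the cycle lengths are 4, 2, 2, 1.
Since disjoint cycles commute, ord(σ) = lcm(4, 2, 2) = 4.

4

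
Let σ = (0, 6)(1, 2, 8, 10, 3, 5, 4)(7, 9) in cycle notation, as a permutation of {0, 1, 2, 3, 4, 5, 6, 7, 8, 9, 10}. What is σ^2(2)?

2 lies in the 7-cycle (1, 2, 8, 10, 3, 5, 4).
Advancing 2 steps from 2: 2 → 8 → 10.

10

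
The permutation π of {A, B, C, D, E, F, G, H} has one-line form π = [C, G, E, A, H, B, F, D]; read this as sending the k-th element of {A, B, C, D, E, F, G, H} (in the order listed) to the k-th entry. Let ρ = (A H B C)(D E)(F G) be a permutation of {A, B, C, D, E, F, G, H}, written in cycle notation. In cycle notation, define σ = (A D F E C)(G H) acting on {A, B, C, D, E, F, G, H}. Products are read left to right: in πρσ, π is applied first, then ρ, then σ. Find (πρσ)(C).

Chase C: π(C) = E; ρ(E) = D; σ(D) = F. Hence (πρσ)(C) = F.

F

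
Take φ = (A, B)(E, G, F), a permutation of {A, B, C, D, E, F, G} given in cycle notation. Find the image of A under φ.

B

Within (A, B), A ↦ B.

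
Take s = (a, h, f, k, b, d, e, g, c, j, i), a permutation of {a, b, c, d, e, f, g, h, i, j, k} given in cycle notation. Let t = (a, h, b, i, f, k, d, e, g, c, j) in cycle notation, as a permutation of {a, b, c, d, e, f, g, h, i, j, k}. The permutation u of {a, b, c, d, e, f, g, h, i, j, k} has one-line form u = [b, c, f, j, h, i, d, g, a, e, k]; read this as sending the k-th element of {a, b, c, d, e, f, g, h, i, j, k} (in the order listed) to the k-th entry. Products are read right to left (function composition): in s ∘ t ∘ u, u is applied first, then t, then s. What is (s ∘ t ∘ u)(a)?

a

(s ∘ t ∘ u)(a) = s(t(u(a))). u(a) = b, then t(b) = i, then s(i) = a, so the result is a.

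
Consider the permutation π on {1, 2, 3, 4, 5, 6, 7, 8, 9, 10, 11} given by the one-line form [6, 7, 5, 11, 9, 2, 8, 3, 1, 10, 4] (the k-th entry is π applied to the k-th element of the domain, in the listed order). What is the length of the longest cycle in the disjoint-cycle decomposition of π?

8

Decomposing into disjoint cycles gives (1, 6, 2, 7, 8, 3, 5, 9)(4, 11); the longest has length 8.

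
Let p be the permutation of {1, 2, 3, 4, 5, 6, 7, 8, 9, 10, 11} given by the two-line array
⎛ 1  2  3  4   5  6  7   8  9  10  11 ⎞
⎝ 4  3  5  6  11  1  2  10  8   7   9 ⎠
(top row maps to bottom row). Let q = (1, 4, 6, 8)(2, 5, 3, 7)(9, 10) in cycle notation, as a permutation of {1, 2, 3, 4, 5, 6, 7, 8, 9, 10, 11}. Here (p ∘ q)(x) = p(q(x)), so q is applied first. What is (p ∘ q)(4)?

q(4) = 6, then p(6) = 1; composing gives (p ∘ q)(4) = 1.

1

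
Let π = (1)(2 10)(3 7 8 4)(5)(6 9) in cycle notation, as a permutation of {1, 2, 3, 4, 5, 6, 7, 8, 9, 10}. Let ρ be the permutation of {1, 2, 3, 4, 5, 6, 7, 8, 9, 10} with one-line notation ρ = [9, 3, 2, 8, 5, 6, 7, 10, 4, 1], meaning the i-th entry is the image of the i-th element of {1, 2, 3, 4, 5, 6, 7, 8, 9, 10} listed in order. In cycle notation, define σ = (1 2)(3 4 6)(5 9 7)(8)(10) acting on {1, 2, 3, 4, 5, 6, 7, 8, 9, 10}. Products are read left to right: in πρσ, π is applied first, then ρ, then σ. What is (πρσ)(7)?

(πρσ)(7) = σ(ρ(π(7))). π(7) = 8, then ρ(8) = 10, then σ(10) = 10, so the result is 10.

10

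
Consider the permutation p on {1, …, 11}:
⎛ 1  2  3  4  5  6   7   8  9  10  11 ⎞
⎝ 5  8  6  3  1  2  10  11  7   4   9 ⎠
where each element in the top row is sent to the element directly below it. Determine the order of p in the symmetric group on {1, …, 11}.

Decomposing into disjoint cycles gives cycle lengths 9, 2.
The order is lcm(9, 2) = 18.

18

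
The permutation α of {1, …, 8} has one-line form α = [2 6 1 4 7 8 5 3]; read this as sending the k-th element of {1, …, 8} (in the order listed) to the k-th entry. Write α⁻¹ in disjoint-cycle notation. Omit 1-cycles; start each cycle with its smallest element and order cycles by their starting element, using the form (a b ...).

First write α in disjoint cycles: (1 2 6 8 3)(5 7).
Reversing each cycle (and rotating so the smallest element leads) gives α⁻¹ = (1 3 8 6 2)(5 7).

(1 3 8 6 2)(5 7)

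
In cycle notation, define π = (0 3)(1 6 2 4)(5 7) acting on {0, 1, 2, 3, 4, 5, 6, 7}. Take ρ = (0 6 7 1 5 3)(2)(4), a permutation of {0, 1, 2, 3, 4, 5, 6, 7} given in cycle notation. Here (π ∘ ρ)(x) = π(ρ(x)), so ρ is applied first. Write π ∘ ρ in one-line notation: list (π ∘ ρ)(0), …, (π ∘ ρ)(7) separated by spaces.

Chase each element through ρ then π: 0 → 6 → 2; 1 → 5 → 7; 2 → 2 → 4; 3 → 0 → 3; 4 → 4 → 1; 5 → 3 → 0; 6 → 7 → 5; 7 → 1 → 6.
Collecting the images, π ∘ ρ = [2 7 4 3 1 0 5 6].

2 7 4 3 1 0 5 6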